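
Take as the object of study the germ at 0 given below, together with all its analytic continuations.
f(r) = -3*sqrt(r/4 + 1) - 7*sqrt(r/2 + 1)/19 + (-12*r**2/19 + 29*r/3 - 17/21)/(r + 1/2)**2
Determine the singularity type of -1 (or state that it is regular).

Denominator factors: r + 1/2 = -1/2 at r = -1 — none vanishes.
Branch term sqrt(1 - r/(-2)): argument at -1 is 1/2, nonzero, so -1 is not its branch point (a point on a principal cut is still regular for the continued germ).
Branch term sqrt(1 - r/(-4)): argument at -1 is 3/4, nonzero, so -1 is not its branch point (a point on a principal cut is still regular for the continued germ).
So the germ continues analytically to -1.

The point is a regular point.


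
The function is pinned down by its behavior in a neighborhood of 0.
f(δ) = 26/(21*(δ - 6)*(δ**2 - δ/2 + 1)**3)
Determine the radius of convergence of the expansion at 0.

Denominator factor (δ**2 - δ/2 + 1)^3: discriminant -15/4, complex-conjugate roots (1/4) + ((1/4)*sqrt(15))*i and (1/4) - ((1/4)*sqrt(15))*i; poles of order 3, moduli 1 and 1.
Denominator factor (δ - 6): pole of order 1 at 6, modulus 6.
The radius of convergence is the smallest modulus among the singular points: 1.

The radius of convergence is 1.


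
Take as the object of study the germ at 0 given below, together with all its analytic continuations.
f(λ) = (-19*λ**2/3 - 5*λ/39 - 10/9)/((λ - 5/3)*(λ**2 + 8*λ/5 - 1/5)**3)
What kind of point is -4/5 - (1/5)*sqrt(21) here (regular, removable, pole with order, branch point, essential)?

The point is a pole of order 3.

The denominator factor λ**2 + 8*λ/5 - 1/5 vanishes at -4/5 - (1/5)*sqrt(21) and appears to the power 3; the numerator there equals -30367/2925 - (1951/975)*sqrt(21), nonzero, and no other factor vanishes.
Hence a pole whose order is the multiplicity, 3.


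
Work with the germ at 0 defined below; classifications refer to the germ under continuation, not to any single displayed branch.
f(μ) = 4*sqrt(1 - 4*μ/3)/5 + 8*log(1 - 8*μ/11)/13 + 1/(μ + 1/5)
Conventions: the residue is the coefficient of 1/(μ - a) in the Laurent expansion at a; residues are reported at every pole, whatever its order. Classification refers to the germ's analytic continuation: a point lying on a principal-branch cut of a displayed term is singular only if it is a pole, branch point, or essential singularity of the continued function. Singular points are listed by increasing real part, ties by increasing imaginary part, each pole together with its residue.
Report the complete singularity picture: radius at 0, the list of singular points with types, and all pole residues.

Radius of convergence at 0: 1/5.
At -1/5: a pole of order 1; residue 1.
At 3/4: an algebraic (square-root) branch point.
At 11/8: a logarithmic branch point.

Denominator factor (μ + 1/5): pole of order 1 at -1/5, modulus 1/5.
Branch term (4/5)*sqrt(1 - μ/(3/4)): its argument vanishes at μ = 3/4, a square-root branch point, modulus 3/4.
Branch term (8/13)*log(1 - μ/(11/8)): its argument vanishes at μ = 11/8, a logarithmic branch point, modulus 11/8.
The radius of convergence is the smallest modulus among the singular points: 1/5.
The branch terms are analytic at -1/5 and contribute nothing to the residue; only the rational part matters.
At the order-1 pole -1/5 set g(μ) = (μ - (-1/5))*(rational part) = 1.
Simple pole: residue = g(a) at a = -1/5, which is 1.
List the singular points by increasing real part (a conjugate pair: the negative imaginary part first).


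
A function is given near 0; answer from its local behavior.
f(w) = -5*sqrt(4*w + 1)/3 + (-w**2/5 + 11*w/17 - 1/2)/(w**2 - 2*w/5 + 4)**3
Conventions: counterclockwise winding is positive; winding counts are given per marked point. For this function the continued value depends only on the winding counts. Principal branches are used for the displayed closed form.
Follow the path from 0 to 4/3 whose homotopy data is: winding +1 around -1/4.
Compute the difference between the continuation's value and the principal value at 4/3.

Continued minus principal equals (10/9)*sqrt(57).

The rational part is single-valued and drops out of the difference; each branch term changes only by its own monodromy.
(-5/3)*sqrt(1 - w/(-1/4)): winding +1 is odd, the square root flips sign, contributing -2*(-5/3)*sqrt(1 - (4/3)/(-1/4)) = -2*(-5/3)*sqrt(19/3) = (10/9)*sqrt(57).
Summing the contributions at w = 4/3 gives (10/9)*sqrt(57).


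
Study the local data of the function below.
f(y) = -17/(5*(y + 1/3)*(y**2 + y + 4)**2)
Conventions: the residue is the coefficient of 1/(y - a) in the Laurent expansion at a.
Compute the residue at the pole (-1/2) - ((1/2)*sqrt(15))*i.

The factor y**2 + y + 4 splits as (y - a)(y - a') with a = (-1/2) - ((1/2)*sqrt(15))*i, a' = (-1/2) + ((1/2)*sqrt(15))*i. At the order-2 pole a set g(y) = (y - a)^2*f(y) = [-17/(5*(y + 1/3))] / (y - a')^2.
Order-2 pole: residue = g'(a); g'((-1/2) - ((1/2)*sqrt(15))*i) = (81/680) + ((203/51000)*sqrt(15))*i, so the residue is (81/680) + ((203/51000)*sqrt(15))*i.

The residue is (81/680) + ((203/51000)*sqrt(15))*i.


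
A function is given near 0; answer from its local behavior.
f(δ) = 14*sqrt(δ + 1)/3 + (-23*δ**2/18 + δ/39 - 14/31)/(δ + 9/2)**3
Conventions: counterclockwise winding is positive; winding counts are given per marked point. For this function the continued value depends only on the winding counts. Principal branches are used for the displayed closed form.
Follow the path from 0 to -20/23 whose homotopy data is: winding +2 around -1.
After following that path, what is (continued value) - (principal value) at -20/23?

Continued minus principal equals 0.

The rational part is single-valued and drops out of the difference; each branch term changes only by its own monodromy.
(14/3)*sqrt(1 - δ/(-1)): winding +2 is even, the square root returns to the same sheet, contribution 0.
Summing the contributions at δ = -20/23 gives 0.


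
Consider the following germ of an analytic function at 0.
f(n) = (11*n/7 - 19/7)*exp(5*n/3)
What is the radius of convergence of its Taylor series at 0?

The radius of convergence is infinite.

The factor exp(5*n/3) is entire and contributes no finite singular point.
The polynomial part has no poles.
No finite singular points: the Taylor series at 0 converges everywhere.


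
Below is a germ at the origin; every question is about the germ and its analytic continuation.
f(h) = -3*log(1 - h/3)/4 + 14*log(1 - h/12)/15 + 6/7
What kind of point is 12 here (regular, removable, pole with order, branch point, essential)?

The term (14/15)*log(1 - h/(12)) has argument 1 - 12/(12) = 0 at 12: a logarithmic (infinitely-sheeted) branch point; the remaining terms are analytic or single-valued there.

The point is a logarithmic branch point.


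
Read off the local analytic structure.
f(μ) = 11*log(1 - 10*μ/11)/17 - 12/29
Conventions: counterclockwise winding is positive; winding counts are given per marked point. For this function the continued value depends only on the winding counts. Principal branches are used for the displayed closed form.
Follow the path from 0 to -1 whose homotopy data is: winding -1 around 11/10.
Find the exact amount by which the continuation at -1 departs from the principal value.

Continued minus principal equals -(22/17)*pi*i.

The rational part is single-valued and drops out of the difference; each branch term changes only by its own monodromy.
(11/17)*log(1 - μ/(11/10)): each positive loop around 11/10 adds 2*pi*i to the log, so winding -1 contributes (11/17)*(-1)*2*pi*i = -(22/17)*pi*i.
Summing the contributions at μ = -1 gives -(22/17)*pi*i.


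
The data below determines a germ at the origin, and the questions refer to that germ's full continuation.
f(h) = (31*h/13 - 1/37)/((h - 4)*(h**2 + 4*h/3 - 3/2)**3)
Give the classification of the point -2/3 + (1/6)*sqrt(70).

The point is a pole of order 3.

The denominator factor h**2 + 4*h/3 - 3/2 vanishes at -2/3 + (1/6)*sqrt(70) and appears to the power 3; the numerator there equals -2333/1443 + (31/78)*sqrt(70), nonzero, and no other factor vanishes.
Hence a pole whose order is the multiplicity, 3.


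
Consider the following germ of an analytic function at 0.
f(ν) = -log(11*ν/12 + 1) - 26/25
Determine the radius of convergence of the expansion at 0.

The radius of convergence is 12/11.

Branch term (-1)*log(1 - ν/(-12/11)): its argument vanishes at ν = -12/11, a logarithmic branch point, modulus 12/11.
The radius of convergence is the smallest modulus among the singular points: 12/11.


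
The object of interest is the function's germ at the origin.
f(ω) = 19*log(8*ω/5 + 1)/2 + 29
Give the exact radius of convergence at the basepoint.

The radius of convergence is 5/8.

Branch term (19/2)*log(1 - ω/(-5/8)): its argument vanishes at ω = -5/8, a logarithmic branch point, modulus 5/8.
The radius of convergence is the smallest modulus among the singular points: 5/8.


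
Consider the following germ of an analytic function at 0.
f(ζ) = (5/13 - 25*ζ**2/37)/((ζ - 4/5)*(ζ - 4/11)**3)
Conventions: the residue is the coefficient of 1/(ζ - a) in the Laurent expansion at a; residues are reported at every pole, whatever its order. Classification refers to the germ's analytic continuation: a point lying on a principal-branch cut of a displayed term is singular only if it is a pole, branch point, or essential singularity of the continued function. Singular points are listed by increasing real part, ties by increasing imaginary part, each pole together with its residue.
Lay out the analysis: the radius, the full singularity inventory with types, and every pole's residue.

Radius of convergence at 0: 4/11.
At 4/11: a pole of order 3; residue 3826625/6649344.
At 4/5: a pole of order 1; residue -3826625/6649344.

Denominator factor (ζ - 4/11)^3: pole of order 3 at 4/11, modulus 4/11.
Denominator factor (ζ - 4/5): pole of order 1 at 4/5, modulus 4/5.
The radius of convergence is the smallest modulus among the singular points: 4/11.
At the order-3 pole 4/11 set g(ζ) = (ζ - (4/11))^3*f(ζ) = (5/13 - 25*ζ**2/37)/(ζ - 4/5).
Order-3 pole: residue = g''(a)/2; g''(4/11) = 3826625/3324672, so the residue is 3826625/6649344.
At the order-1 pole 4/5 set g(ζ) = (ζ - (4/5))*f(ζ) = (5/13 - 25*ζ**2/37)/(ζ - 4/11)**3.
Simple pole: residue = g(a) at a = 4/5, which is -3826625/6649344.
List the singular points by increasing real part (a conjugate pair: the negative imaginary part first).


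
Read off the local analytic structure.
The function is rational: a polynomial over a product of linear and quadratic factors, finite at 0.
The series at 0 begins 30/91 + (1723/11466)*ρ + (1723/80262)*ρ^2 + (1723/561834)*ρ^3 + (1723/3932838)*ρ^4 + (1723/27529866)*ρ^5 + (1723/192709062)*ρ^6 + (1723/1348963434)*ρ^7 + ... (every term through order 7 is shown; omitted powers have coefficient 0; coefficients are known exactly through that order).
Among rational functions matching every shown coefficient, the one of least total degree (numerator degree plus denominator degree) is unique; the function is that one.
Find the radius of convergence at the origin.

The radius of convergence is 7.

No rational of total degree below 2 reproduces all 8 coefficients; solving the [1/1] Pade equations on them gives f(ρ) = (-13*ρ/18 - 30/13)/(ρ - 7), whose expansion matches every shown term.
Denominator factor (ρ - 7): pole of order 1 at 7, modulus 7.
The radius of convergence is the smallest modulus among the singular points: 7.


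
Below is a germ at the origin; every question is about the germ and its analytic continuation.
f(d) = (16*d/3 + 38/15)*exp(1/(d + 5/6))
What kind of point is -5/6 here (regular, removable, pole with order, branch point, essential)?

The point is an essential singularity.

The exponent 1/(d - (-5/6)) has a pole at -5/6, so exp(1/(d - (-5/6))) takes every nonzero value near it: an essential singularity (not a pole of any order).


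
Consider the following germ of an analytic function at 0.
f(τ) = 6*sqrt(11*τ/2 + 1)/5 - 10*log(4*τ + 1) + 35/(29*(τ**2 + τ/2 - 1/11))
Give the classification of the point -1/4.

The point is a logarithmic branch point.

The term (-10)*log(1 - τ/(-1/4)) has argument 1 - -1/4/(-1/4) = 0 at -1/4: a logarithmic (infinitely-sheeted) branch point; the remaining terms are analytic or single-valued there.


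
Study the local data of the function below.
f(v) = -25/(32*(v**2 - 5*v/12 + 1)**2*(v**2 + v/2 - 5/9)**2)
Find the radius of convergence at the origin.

Denominator factor (v**2 - 5*v/12 + 1)^2: discriminant -551/144, complex-conjugate roots (5/24) + ((1/24)*sqrt(551))*i and (5/24) - ((1/24)*sqrt(551))*i; poles of order 2, moduli 1 and 1.
Denominator factor (v**2 + v/2 - 5/9)^2: discriminant 89/36, real irrational roots -1/4 + (1/12)*sqrt(89) and -1/4 - (1/12)*sqrt(89); poles of order 2, moduli -1/4 + (1/12)*sqrt(89) and 1/4 + (1/12)*sqrt(89).
The radius of convergence is the smallest modulus among the singular points: -1/4 + (1/12)*sqrt(89).

The radius of convergence is -1/4 + (1/12)*sqrt(89).


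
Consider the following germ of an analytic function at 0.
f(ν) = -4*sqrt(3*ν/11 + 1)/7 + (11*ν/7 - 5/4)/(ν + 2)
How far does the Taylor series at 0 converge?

The radius of convergence is 2.

Denominator factor (ν + 2): pole of order 1 at -2, modulus 2.
Branch term (-4/7)*sqrt(1 - ν/(-11/3)): its argument vanishes at ν = -11/3, a square-root branch point, modulus 11/3.
The radius of convergence is the smallest modulus among the singular points: 2.


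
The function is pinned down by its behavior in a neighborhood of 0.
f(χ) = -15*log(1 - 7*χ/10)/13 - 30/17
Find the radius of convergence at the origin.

The radius of convergence is 10/7.

Branch term (-15/13)*log(1 - χ/(10/7)): its argument vanishes at χ = 10/7, a logarithmic branch point, modulus 10/7.
The radius of convergence is the smallest modulus among the singular points: 10/7.


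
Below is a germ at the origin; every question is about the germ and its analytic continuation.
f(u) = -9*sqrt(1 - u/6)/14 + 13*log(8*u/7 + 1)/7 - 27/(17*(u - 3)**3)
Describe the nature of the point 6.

The term (-9/14)*sqrt(1 - u/(6)) has argument 1 - 6/(6) = 0 at 6: a square-root (algebraic, two-sheeted) branch point; the remaining terms are analytic or single-valued there.

The point is an algebraic (square-root) branch point.


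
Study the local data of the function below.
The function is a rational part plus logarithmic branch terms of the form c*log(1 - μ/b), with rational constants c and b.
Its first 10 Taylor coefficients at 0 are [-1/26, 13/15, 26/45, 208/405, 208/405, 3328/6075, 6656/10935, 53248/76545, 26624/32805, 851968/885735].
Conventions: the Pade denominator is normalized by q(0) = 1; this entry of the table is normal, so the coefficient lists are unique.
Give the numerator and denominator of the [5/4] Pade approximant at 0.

The Pade approximant has numerator coefficients [-1/26, 1721/1755, -11078/5265, 156224/110565, -277904/995085, 1664/382725]; denominator coefficients [1, -80/27, 80/27, -640/567, 640/5103].

Taylor coefficients needed (read off): a_0 = -1/26, a_1 = 13/15, a_2 = 26/45, a_3 = 208/405, a_4 = 208/405, a_5 = 3328/6075, a_6 = 6656/10935, a_7 = 53248/76545, a_8 = 26624/32805, a_9 = 851968/885735.
Write the denominator as Q(μ) = 1 + q1*μ + q2*μ^2 + q3*μ^3 + q4*μ^4. Requiring Q*f - P = O(μ^10) with deg P <= 5 kills the coefficients of μ^6..μ^9 in Q*f:
  μ^6: a_6 + q1*a_5 + q2*a_4 + q3*a_3 + q4*a_2 = 0, i.e. 6656/10935 + (3328/6075)*q1 + (208/405)*q2 + (208/405)*q3 + (26/45)*q4 = 0.
  μ^7: a_7 + q1*a_6 + q2*a_5 + q3*a_4 + q4*a_3 = 0, i.e. 53248/76545 + (6656/10935)*q1 + (3328/6075)*q2 + (208/405)*q3 + (208/405)*q4 = 0.
  μ^8: a_8 + q1*a_7 + q2*a_6 + q3*a_5 + q4*a_4 = 0, i.e. 26624/32805 + (53248/76545)*q1 + (6656/10935)*q2 + (3328/6075)*q3 + (208/405)*q4 = 0.
  μ^9: a_9 + q1*a_8 + q2*a_7 + q3*a_6 + q4*a_5 = 0, i.e. 851968/885735 + (26624/32805)*q1 + (53248/76545)*q2 + (6656/10935)*q3 + (3328/6075)*q4 = 0.
Solving this linear system: q1 = -80/27, q2 = 80/27, q3 = -640/567, q4 = 640/5103.
The numerator is Q*f truncated at degree 5: P0 = a_0 = -1/26; P1 = a_1 + q1*a_0 = 1721/1755; P2 = a_2 + q1*a_1 + q2*a_0 = -11078/5265; P3 = a_3 + q1*a_2 + q2*a_1 + q3*a_0 = 156224/110565; P4 = a_4 + q1*a_3 + q2*a_2 + q3*a_1 + q4*a_0 = -277904/995085; P5 = a_5 + q1*a_4 + q2*a_3 + q3*a_2 + q4*a_1 = 1664/382725.


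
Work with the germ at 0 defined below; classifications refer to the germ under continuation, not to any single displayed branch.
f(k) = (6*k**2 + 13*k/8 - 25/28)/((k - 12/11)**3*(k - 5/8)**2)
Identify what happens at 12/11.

The denominator factor k - 12/11 vanishes at 12/11 and appears to the power 3; the numerator there equals 27173/3388, nonzero, and no other factor vanishes.
Hence a pole whose order is the multiplicity, 3.

The point is a pole of order 3.


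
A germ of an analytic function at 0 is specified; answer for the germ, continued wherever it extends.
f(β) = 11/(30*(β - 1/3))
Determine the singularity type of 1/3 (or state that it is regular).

The denominator factor β - 1/3 vanishes at 1/3 and appears to the power 1; the numerator there equals 11/30, nonzero, and no other factor vanishes.
Hence a pole whose order is the multiplicity, 1.

The point is a pole of order 1.


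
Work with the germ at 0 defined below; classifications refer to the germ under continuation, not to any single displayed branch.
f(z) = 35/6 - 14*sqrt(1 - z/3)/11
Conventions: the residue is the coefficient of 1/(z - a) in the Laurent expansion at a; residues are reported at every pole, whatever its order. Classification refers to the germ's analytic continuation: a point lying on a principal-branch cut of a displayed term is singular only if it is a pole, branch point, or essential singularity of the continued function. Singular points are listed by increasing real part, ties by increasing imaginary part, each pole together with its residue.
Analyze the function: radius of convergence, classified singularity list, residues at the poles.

Radius of convergence at 0: 3.
At 3: an algebraic (square-root) branch point.

Branch term (-14/11)*sqrt(1 - z/(3)): its argument vanishes at z = 3, a square-root branch point, modulus 3.
The radius of convergence is the smallest modulus among the singular points: 3.


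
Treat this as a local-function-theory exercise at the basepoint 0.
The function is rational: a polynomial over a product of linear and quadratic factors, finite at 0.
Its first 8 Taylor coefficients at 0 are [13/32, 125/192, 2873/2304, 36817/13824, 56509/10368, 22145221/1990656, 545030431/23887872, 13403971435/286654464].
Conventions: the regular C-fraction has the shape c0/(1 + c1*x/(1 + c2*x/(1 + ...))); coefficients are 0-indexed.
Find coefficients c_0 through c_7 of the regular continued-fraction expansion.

The regular C-fraction coefficients are [13/32, -125/78, -2033/6500, -1372397/1016500, 856321875/429243554, -8361633449/21428395620, 4627933822/208711799985, 2283525/4112953].


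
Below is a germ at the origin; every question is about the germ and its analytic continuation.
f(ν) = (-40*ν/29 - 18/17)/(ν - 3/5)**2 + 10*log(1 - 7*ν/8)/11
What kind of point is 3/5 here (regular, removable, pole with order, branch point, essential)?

The denominator factor ν - 3/5 vanishes at 3/5 and appears to the power 2; the numerator there equals -930/493, nonzero, and no other factor vanishes.
The branch terms are analytic at this point.
Hence a pole whose order is the multiplicity, 2.

The point is a pole of order 2.


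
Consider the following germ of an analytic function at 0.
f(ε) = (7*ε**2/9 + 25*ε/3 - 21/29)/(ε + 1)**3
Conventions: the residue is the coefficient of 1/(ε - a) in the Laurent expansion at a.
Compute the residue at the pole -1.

The residue is 7/9.

At the order-3 pole -1 set g(ε) = (ε - (-1))^3*f(ε) = 7*ε**2/9 + 25*ε/3 - 21/29.
Order-3 pole: residue = g''(a)/2; g''(-1) = 14/9, so the residue is 7/9.


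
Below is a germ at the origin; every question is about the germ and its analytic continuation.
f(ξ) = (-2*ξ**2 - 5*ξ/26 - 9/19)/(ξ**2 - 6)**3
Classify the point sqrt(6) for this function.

The denominator factor ξ**2 - 6 vanishes at sqrt(6) and appears to the power 3; the numerator there equals -237/19 - (5/26)*sqrt(6), nonzero, and no other factor vanishes.
Hence a pole whose order is the multiplicity, 3.

The point is a pole of order 3.


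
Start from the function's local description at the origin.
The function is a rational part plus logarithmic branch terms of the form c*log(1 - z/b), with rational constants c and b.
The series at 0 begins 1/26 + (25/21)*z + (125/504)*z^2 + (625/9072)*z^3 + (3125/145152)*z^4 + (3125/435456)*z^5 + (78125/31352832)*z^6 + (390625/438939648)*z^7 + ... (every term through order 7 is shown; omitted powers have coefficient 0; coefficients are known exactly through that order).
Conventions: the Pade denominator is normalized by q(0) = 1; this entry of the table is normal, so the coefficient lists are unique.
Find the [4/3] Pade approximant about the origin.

The Pade approximant has numerator coefficients [1/26, 635/546, -54725/91728, 16175/235872, -625/1016064]; denominator coefficients [1, -5/7, 25/168, -25/3024].

Taylor coefficients needed (read off): a_0 = 1/26, a_1 = 25/21, a_2 = 125/504, a_3 = 625/9072, a_4 = 3125/145152, a_5 = 3125/435456, a_6 = 78125/31352832, a_7 = 390625/438939648.
Write the denominator as Q(z) = 1 + q1*z + q2*z^2 + q3*z^3. Requiring Q*f - P = O(z^8) with deg P <= 4 kills the coefficients of z^5..z^7 in Q*f:
  z^5: a_5 + q1*a_4 + q2*a_3 + q3*a_2 = 0, i.e. 3125/435456 + (3125/145152)*q1 + (625/9072)*q2 + (125/504)*q3 = 0.
  z^6: a_6 + q1*a_5 + q2*a_4 + q3*a_3 = 0, i.e. 78125/31352832 + (3125/435456)*q1 + (3125/145152)*q2 + (625/9072)*q3 = 0.
  z^7: a_7 + q1*a_6 + q2*a_5 + q3*a_4 = 0, i.e. 390625/438939648 + (78125/31352832)*q1 + (3125/435456)*q2 + (3125/145152)*q3 = 0.
Solving this linear system: q1 = -5/7, q2 = 25/168, q3 = -25/3024.
The numerator is Q*f truncated at degree 4: P0 = a_0 = 1/26; P1 = a_1 + q1*a_0 = 635/546; P2 = a_2 + q1*a_1 + q2*a_0 = -54725/91728; P3 = a_3 + q1*a_2 + q2*a_1 + q3*a_0 = 16175/235872; P4 = a_4 + q1*a_3 + q2*a_2 + q3*a_1 = -625/1016064.


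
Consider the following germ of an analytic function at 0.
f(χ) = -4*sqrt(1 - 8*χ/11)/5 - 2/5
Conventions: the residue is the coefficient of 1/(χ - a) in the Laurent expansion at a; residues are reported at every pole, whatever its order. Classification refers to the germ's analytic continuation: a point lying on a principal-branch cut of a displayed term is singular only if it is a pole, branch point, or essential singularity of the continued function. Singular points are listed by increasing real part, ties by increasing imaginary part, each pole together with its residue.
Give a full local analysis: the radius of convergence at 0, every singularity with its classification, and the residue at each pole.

Branch term (-4/5)*sqrt(1 - χ/(11/8)): its argument vanishes at χ = 11/8, a square-root branch point, modulus 11/8.
The radius of convergence is the smallest modulus among the singular points: 11/8.

Radius of convergence at 0: 11/8.
At 11/8: an algebraic (square-root) branch point.


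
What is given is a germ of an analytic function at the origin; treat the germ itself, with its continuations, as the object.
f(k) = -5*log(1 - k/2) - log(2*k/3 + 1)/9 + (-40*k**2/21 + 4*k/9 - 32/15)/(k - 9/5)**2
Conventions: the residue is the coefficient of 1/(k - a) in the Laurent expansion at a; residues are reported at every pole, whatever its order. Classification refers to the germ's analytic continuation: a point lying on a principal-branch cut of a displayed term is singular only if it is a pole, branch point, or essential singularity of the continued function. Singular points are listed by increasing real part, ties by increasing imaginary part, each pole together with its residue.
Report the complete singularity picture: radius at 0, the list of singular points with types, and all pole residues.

Radius of convergence at 0: 3/2.
At -3/2: a logarithmic branch point.
At 9/5: a pole of order 2; residue -404/63.
At 2: a logarithmic branch point.

Denominator factor (k - 9/5)^2: pole of order 2 at 9/5, modulus 9/5.
Branch term (-1/9)*log(1 - k/(-3/2)): its argument vanishes at k = -3/2, a logarithmic branch point, modulus 3/2.
Branch term (-5)*log(1 - k/(2)): its argument vanishes at k = 2, a logarithmic branch point, modulus 2.
The radius of convergence is the smallest modulus among the singular points: 3/2.
The branch terms are analytic at 9/5 and contribute nothing to the residue; only the rational part matters.
At the order-2 pole 9/5 set g(k) = (k - (9/5))^2*(rational part) = -40*k**2/21 + 4*k/9 - 32/15.
Order-2 pole: residue = g'(a); g'(9/5) = -404/63, so the residue is -404/63.
List the singular points by increasing real part (a conjugate pair: the negative imaginary part first).


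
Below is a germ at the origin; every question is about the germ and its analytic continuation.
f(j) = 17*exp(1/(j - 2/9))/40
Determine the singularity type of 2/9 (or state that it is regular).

The point is an essential singularity.

The exponent 1/(j - (2/9)) has a pole at 2/9, so exp(1/(j - (2/9))) takes every nonzero value near it: an essential singularity (not a pole of any order).


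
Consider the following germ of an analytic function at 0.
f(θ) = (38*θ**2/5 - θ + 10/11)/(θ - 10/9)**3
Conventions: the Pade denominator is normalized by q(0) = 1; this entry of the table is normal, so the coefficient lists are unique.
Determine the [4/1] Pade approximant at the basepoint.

Taylor coefficients needed (expand at 0): a_0 = -729/1100, a_1 = -1458/1375, a_2 = -29889/4400, a_3 = -4468041/275000, a_4 = -309475809/11000000, a_5 = -35606547/859375.
Write the denominator as Q(θ) = 1 + q1*θ. Requiring Q*f - P = O(θ^6) with deg P <= 4 kills the coefficients of θ^5..θ^5 in Q*f:
  θ^5: a_5 + q1*a_4 = 0, i.e. -35606547/859375 + (-309475809/11000000)*q1 = 0.
Solving this linear system: q1 = -12864/8735.
The numerator is Q*f truncated at degree 4: P0 = a_0 = -729/1100; P1 = a_1 + q1*a_0 = -202662/2402125; P2 = a_2 + q1*a_1 = -1005310683/192170000; P3 = a_3 + q1*a_2 = -2999516427/480425000; P4 = a_4 + q1*a_3 = -80839202931/19217000000.

The Pade approximant has numerator coefficients [-729/1100, -202662/2402125, -1005310683/192170000, -2999516427/480425000, -80839202931/19217000000]; denominator coefficients [1, -12864/8735].


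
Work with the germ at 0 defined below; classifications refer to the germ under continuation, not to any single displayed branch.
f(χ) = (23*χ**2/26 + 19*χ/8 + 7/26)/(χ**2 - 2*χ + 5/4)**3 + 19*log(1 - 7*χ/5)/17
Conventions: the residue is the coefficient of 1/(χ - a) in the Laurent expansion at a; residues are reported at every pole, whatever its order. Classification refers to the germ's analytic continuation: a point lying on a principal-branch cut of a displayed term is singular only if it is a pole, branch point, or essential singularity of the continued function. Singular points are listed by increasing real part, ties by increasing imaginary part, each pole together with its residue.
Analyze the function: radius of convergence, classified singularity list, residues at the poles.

Radius of convergence at 0: 5/7.
At 5/7: a logarithmic branch point.
At (1) - (1/2)*i: a pole of order 3; residue (281/13)*i.
At (1) + (1/2)*i: a pole of order 3; residue -(281/13)*i.

Denominator factor (χ**2 - 2*χ + 5/4)^3: discriminant -1, complex-conjugate roots (1) + (1/2)*i and (1) - (1/2)*i; poles of order 3, moduli (1/2)*sqrt(5) and (1/2)*sqrt(5).
Branch term (19/17)*log(1 - χ/(5/7)): its argument vanishes at χ = 5/7, a logarithmic branch point, modulus 5/7.
The radius of convergence is the smallest modulus among the singular points: 5/7.
The branch term is analytic at (1) - (1/2)*i and contributes nothing to the residue; only the rational part matters.
The factor χ**2 - 2*χ + 5/4 splits as (χ - a)(χ - a') with a = (1) - (1/2)*i, a' = (1) + (1/2)*i. At the order-3 pole a set g(χ) = (χ - a)^3*(rational part) = [23*χ**2/26 + 19*χ/8 + 7/26] / (χ - a')^3.
Order-3 pole: residue = g''(a)/2; g''((1) - (1/2)*i) = (562/13)*i, so the residue is (281/13)*i.
The branch term is analytic at (1) + (1/2)*i and contributes nothing to the residue; only the rational part matters.
The factor χ**2 - 2*χ + 5/4 splits as (χ - a)(χ - a') with a = (1) + (1/2)*i, a' = (1) - (1/2)*i. At the order-3 pole a set g(χ) = (χ - a)^3*(rational part) = [23*χ**2/26 + 19*χ/8 + 7/26] / (χ - a')^3.
Order-3 pole: residue = g''(a)/2; g''((1) + (1/2)*i) = -(562/13)*i, so the residue is -(281/13)*i.
List the singular points by increasing real part (a conjugate pair: the negative imaginary part first).


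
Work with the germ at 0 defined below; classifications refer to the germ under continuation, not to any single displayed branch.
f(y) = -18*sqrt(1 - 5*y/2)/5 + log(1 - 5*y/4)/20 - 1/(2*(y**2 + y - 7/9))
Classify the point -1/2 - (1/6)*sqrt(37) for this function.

The denominator factor y**2 + y - 7/9 vanishes at -1/2 - (1/6)*sqrt(37) and appears to the power 1; the numerator there equals -1/2, nonzero, and no other factor vanishes.
The branch terms are analytic at this point.
Hence a pole whose order is the multiplicity, 1.

The point is a pole of order 1.


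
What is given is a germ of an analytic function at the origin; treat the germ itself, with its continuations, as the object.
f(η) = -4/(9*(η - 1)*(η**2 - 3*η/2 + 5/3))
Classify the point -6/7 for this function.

The point is a regular point.

Denominator factors: η - 1 = -13/7 at η = -6/7; η**2 - 3*η/2 + 5/3 = 542/147 at η = -6/7 — none vanishes.
So the germ continues analytically to -6/7.


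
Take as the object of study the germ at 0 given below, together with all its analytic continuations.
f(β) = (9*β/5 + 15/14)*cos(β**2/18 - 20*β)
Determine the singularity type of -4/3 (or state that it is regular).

There is no denominator, hence no pole anywhere.
The factor cos(β**2/18 - 20*β) is entire.
So the germ continues analytically to -4/3.

The point is a regular point.


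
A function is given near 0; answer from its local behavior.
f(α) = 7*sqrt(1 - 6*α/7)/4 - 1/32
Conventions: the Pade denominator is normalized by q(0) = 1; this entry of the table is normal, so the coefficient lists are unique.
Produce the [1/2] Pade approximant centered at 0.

Taylor coefficients needed (expand at 0): a_0 = 55/32, a_1 = -3/4, a_2 = -9/56, a_3 = -27/392.
Write the denominator as Q(α) = 1 + q1*α + q2*α^2. Requiring Q*f - P = O(α^4) with deg P <= 1 kills the coefficients of α^2..α^3 in Q*f:
  α^2: a_2 + q1*a_1 + q2*a_0 = 0, i.e. -9/56 + (-3/4)*q1 + (55/32)*q2 = 0.
  α^3: a_3 + q1*a_2 + q2*a_1 = 0, i.e. -27/392 + (-9/56)*q1 + (-3/4)*q2 = 0.
Solving this linear system: q1 = -333/1169, q2 = -36/1169.
The numerator is Q*f truncated at degree 1: P0 = a_0 = 55/32; P1 = a_1 + q1*a_0 = -46371/37408.

The Pade approximant has numerator coefficients [55/32, -46371/37408]; denominator coefficients [1, -333/1169, -36/1169].


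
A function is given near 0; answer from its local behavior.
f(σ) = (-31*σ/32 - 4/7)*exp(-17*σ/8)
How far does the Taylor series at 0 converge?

The factor exp(-17*σ/8) is entire and contributes no finite singular point.
The polynomial part has no poles.
No finite singular points: the Taylor series at 0 converges everywhere.

The radius of convergence is infinite.


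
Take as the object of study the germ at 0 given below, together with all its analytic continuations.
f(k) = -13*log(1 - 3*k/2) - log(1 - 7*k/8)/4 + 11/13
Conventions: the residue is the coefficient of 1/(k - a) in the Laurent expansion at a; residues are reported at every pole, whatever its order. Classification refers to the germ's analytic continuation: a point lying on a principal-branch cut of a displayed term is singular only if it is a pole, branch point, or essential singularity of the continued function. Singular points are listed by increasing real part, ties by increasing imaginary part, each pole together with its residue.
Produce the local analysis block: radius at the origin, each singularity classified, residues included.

Radius of convergence at 0: 2/3.
At 2/3: a logarithmic branch point.
At 8/7: a logarithmic branch point.

Branch term (-1/4)*log(1 - k/(8/7)): its argument vanishes at k = 8/7, a logarithmic branch point, modulus 8/7.
Branch term (-13)*log(1 - k/(2/3)): its argument vanishes at k = 2/3, a logarithmic branch point, modulus 2/3.
The radius of convergence is the smallest modulus among the singular points: 2/3.
List the singular points by increasing real part (a conjugate pair: the negative imaginary part first).


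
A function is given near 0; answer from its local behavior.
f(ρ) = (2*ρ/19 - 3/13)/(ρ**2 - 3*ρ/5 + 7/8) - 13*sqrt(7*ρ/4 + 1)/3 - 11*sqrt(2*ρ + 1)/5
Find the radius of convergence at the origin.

Denominator factor (ρ**2 - 3*ρ/5 + 7/8): discriminant -157/50, complex-conjugate roots (3/10) + ((1/20)*sqrt(314))*i and (3/10) - ((1/20)*sqrt(314))*i; poles of order 1, moduli (1/4)*sqrt(14) and (1/4)*sqrt(14).
Branch term (-13/3)*sqrt(1 - ρ/(-4/7)): its argument vanishes at ρ = -4/7, a square-root branch point, modulus 4/7.
Branch term (-11/5)*sqrt(1 - ρ/(-1/2)): its argument vanishes at ρ = -1/2, a square-root branch point, modulus 1/2.
The radius of convergence is the smallest modulus among the singular points: 1/2.

The radius of convergence is 1/2.


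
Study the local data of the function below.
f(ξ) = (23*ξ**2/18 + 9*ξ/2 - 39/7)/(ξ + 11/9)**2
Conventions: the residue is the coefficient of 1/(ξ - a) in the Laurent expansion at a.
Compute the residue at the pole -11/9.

The residue is 223/162.

At the order-2 pole -11/9 set g(ξ) = (ξ - (-11/9))^2*f(ξ) = 23*ξ**2/18 + 9*ξ/2 - 39/7.
Order-2 pole: residue = g'(a); g'(-11/9) = 223/162, so the residue is 223/162.


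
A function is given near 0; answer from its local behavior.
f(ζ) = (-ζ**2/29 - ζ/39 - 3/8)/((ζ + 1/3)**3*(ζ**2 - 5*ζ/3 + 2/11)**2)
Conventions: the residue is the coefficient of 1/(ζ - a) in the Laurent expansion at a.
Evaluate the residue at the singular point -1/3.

The residue is -214405587/20371456.

At the order-3 pole -1/3 set g(ζ) = (ζ - (-1/3))^3*f(ζ) = (-ζ**2/29 - ζ/39 - 3/8)/(ζ**2 - 5*ζ/3 + 2/11)**2.
Order-3 pole: residue = g''(a)/2; g''(-1/3) = -214405587/10185728, so the residue is -214405587/20371456.


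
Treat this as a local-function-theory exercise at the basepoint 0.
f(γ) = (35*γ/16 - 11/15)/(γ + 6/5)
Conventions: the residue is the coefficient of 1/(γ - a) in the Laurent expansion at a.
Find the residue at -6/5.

At the order-1 pole -6/5 set g(γ) = (γ - (-6/5))*f(γ) = 35*γ/16 - 11/15.
Simple pole: residue = g(a) at a = -6/5, which is -403/120.

The residue is -403/120.


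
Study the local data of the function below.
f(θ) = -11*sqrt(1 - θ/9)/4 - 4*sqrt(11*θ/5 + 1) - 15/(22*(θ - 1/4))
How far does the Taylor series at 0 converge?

The radius of convergence is 1/4.

Denominator factor (θ - 1/4): pole of order 1 at 1/4, modulus 1/4.
Branch term (-11/4)*sqrt(1 - θ/(9)): its argument vanishes at θ = 9, a square-root branch point, modulus 9.
Branch term (-4)*sqrt(1 - θ/(-5/11)): its argument vanishes at θ = -5/11, a square-root branch point, modulus 5/11.
The radius of convergence is the smallest modulus among the singular points: 1/4.


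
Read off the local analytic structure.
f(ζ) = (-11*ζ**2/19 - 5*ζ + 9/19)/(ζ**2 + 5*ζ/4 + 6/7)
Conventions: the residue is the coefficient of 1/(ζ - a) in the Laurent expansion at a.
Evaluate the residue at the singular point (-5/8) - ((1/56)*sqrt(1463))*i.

The factor ζ**2 + 5*ζ/4 + 6/7 splits as (ζ - a)(ζ - a') with a = (-5/8) - ((1/56)*sqrt(1463))*i, a' = (-5/8) + ((1/56)*sqrt(1463))*i. At the order-1 pole a set g(ζ) = (ζ - a)*f(ζ) = [-11*ζ**2/19 - 5*ζ + 9/19] / (ζ - a').
Simple pole: residue = g(a) at a = (-5/8) - ((1/56)*sqrt(1463))*i, which is (-325/152) + ((15503/222376)*sqrt(1463))*i.

The residue is (-325/152) + ((15503/222376)*sqrt(1463))*i.


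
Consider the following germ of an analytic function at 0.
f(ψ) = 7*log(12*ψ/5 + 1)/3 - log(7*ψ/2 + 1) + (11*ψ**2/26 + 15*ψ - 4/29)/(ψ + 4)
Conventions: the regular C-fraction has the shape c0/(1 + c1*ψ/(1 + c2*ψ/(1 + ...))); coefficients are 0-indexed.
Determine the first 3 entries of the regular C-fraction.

The regular C-fraction coefficients are [-1/29, 1699/10, -18735972/110435].

Taylor coefficients (expand at 0): a_0 = -1/29, a_1 = 1699/290, a_2 = -53869/37700.
c0 = a_0 = -1/29. Peel one level at a time: if S = 1 + c*ψ/S' with S'(0) = 1, then c is the ψ-coefficient of S and S' = c*ψ/(S - 1).
S_1 = c0/f = 1 + (1699/10)*ψ + (9367986/325)*ψ^2 + ...; c1 = 1699/10.
S_2 = c1*ψ/(S_1 - 1) = 1 + (-18735972/110435)*ψ + ...; c2 = -18735972/110435.


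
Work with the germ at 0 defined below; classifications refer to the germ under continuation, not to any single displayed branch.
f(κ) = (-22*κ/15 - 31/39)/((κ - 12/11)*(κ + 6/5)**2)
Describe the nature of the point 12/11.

The point is a pole of order 1.

The denominator factor κ - 12/11 vanishes at 12/11 and appears to the power 1; the numerator there equals -467/195, nonzero, and no other factor vanishes.
Hence a pole whose order is the multiplicity, 1.


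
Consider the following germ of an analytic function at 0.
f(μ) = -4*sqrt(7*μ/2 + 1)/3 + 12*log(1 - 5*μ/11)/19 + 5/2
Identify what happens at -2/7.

The point is an algebraic (square-root) branch point.

The term (-4/3)*sqrt(1 - μ/(-2/7)) has argument 1 - -2/7/(-2/7) = 0 at -2/7: a square-root (algebraic, two-sheeted) branch point; the remaining terms are analytic or single-valued there.


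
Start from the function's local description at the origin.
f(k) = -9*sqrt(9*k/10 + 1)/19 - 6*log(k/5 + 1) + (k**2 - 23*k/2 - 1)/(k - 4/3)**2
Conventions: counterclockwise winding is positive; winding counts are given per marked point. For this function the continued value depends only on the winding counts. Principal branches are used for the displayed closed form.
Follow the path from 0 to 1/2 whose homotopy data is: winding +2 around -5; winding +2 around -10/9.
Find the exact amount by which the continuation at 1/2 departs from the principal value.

The rational part is single-valued and drops out of the difference; each branch term changes only by its own monodromy.
(-9/19)*sqrt(1 - k/(-10/9)): winding +2 is even, the square root returns to the same sheet, contribution 0.
(-6)*log(1 - k/(-5)): each positive loop around -5 adds 2*pi*i to the log, so winding +2 contributes (-6)*(2)*2*pi*i = -(24)*pi*i.
Summing the contributions at k = 1/2 gives -(24)*pi*i.

Continued minus principal equals -(24)*pi*i.


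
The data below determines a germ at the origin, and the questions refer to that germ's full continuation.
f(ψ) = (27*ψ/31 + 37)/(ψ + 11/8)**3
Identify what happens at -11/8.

The point is a pole of order 3.

The denominator factor ψ + 11/8 vanishes at -11/8 and appears to the power 3; the numerator there equals 8879/248, nonzero, and no other factor vanishes.
Hence a pole whose order is the multiplicity, 3.


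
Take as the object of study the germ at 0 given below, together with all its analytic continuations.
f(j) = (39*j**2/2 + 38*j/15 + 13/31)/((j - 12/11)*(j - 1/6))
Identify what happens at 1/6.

The denominator factor j - 1/6 vanishes at 1/6 and appears to the power 1; the numerator there equals 15437/11160, nonzero, and no other factor vanishes.
Hence a pole whose order is the multiplicity, 1.

The point is a pole of order 1.


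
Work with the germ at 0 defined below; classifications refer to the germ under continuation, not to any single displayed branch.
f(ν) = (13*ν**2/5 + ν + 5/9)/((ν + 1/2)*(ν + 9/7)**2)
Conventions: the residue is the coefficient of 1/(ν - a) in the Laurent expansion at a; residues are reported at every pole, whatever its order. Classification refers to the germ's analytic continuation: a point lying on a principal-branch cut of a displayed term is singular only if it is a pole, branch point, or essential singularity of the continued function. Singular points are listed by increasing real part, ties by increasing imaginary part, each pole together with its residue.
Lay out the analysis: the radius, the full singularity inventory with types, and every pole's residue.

Denominator factor (ν + 1/2): pole of order 1 at -1/2, modulus 1/2.
Denominator factor (ν + 9/7)^2: pole of order 2 at -9/7, modulus 9/7.
The radius of convergence is the smallest modulus among the singular points: 1/2.
At the order-2 pole -9/7 set g(ν) = (ν - (-9/7))^2*f(ν) = (13*ν**2/5 + ν + 5/9)/(ν + 1/2).
Order-2 pole: residue = g'(a); g'(-9/7) = 7934/5445, so the residue is 7934/5445.
At the order-1 pole -1/2 set g(ν) = (ν - (-1/2))*f(ν) = (13*ν**2/5 + ν + 5/9)/(ν + 9/7)**2.
Simple pole: residue = g(a) at a = -1/2, which is 6223/5445.
List the singular points by increasing real part (a conjugate pair: the negative imaginary part first).

Radius of convergence at 0: 1/2.
At -9/7: a pole of order 2; residue 7934/5445.
At -1/2: a pole of order 1; residue 6223/5445.
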